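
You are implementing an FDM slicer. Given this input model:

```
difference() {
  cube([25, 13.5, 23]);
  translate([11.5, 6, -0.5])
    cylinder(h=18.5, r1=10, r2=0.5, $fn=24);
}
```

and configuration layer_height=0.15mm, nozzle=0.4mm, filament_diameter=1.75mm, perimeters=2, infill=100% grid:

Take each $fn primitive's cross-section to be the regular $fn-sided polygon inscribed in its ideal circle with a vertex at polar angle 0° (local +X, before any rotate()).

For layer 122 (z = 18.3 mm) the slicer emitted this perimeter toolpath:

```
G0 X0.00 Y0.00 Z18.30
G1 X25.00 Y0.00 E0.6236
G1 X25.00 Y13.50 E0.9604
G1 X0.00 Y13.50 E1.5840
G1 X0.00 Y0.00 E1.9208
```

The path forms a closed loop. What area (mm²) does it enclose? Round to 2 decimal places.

337.50 mm²

Apply the shoelace formula to the sequence of (X, Y) vertices; enclosed area = 337.50 mm².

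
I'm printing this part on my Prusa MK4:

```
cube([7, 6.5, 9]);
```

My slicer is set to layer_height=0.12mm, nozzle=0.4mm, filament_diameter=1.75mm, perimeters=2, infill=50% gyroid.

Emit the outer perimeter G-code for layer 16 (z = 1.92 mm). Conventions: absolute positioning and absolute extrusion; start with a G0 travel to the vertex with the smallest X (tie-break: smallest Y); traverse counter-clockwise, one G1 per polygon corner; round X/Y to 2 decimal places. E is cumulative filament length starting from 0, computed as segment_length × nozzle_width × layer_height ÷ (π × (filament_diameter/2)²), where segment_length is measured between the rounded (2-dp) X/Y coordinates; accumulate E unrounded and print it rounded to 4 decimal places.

G0 X0.00 Y0.00 Z1.92
G1 X7.00 Y0.00 E0.1397
G1 X7.00 Y6.50 E0.2694
G1 X0.00 Y6.50 E0.4091
G1 X0.00 Y0.00 E0.5388

At z = 1.92 mm: the cube (footprint 7×6.5) is included at this height. The outline is a single polygon with 4 vertices. Extrusion per mm of travel: 0.4 × 0.12 / (π × 0.875²) = 0.019956. Accumulating E over each segment gives final E = 0.5388.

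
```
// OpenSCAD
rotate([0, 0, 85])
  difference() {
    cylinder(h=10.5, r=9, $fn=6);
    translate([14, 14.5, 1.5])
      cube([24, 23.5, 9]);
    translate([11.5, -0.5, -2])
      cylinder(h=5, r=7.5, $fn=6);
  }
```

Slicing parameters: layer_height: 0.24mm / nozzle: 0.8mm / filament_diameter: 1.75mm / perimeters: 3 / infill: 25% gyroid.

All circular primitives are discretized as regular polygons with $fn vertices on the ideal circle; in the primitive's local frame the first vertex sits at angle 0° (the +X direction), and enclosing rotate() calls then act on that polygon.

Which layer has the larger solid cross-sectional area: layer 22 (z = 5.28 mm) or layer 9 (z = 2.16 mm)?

Layer 22 (z = 5.28): the r=9 cylinder gives a regular 6-gon of circumradius 9 (constant along its height) (area = (6/2)·9.000²·sin(360°/6) = 210.44 mm²); the 24×23.5 cube at (14, 14.5) contributes its full rectangle (area 564.00 mm²); the cylinder at (11.5, -0.5) does not reach this height (z outside [-2, 3]); After the difference (first − rest): starting from the r=9 cylinder (210.44 mm²), the 24×23.5 cube at (14, 14.5) misses the remaining region (no effect) — area = 210.44 mm²; (rotated 85° about Z; rotation is an isometry so areas/perimeters/island counts are preserved). So its area = 210.44 mm². Layer 9 (z = 2.16): the r=9 cylinder gives a regular 6-gon of circumradius 9 (constant along its height) (area = (6/2)·9.000²·sin(360°/6) = 210.44 mm²); the 24×23.5 cube at (14, 14.5) contributes its full rectangle (area 564.00 mm²); the cylinder at (11.5, -0.5): section is a regular 6-gon, circumradius r=7.5 (area = (6/2)·7.500²·sin(360°/6) = 146.14 mm²); Taking the first minus the rest: starting from the r=9 cylinder (210.44 mm²), the 24×23.5 cube at (14, 14.5) misses the remaining region (no effect); the r=7.5 cylinder at (11.5, -0.5) partially overlaps it — only the 21.58 mm² overlap (of its 146.14 mm²) is removed, clipping the outline — area = 188.87 mm²; (whole slice rotated 85° about Z — lengths, areas and connectivity unchanged). So its area = 188.87 mm². Layer 22 is larger (210.44 vs 188.87 mm²).

layer 22 (z = 5.28 mm)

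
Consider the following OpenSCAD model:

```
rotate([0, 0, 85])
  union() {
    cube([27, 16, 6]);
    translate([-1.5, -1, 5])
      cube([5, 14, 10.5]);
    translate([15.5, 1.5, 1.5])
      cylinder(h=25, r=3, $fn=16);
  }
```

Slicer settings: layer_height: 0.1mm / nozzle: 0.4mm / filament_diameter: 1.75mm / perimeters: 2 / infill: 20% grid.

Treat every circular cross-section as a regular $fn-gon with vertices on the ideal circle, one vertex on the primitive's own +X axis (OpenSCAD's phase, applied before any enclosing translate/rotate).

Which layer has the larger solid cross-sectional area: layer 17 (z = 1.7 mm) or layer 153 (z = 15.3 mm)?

layer 17 (z = 1.7 mm)

Layer 17 (z = 1.7): the 27×16 cube contributes its full rectangle (area 432.00 mm²); the cube at (-1.5, -1) is absent (z outside [5, 15.5]); the r=3 cylinder at (15.5, 1.5) gives a regular 16-gon of circumradius 3 (constant along its height) (area = (16/2)·3.000²·sin(360°/16) = 27.55 mm²); Combining (union): the regions partially overlap — summed areas 459.55 mm² minus the doubly-counted overlap 22.27 mm² gives 437.28 mm² — area = 437.28 mm²; (whole slice rotated 85° about Z — lengths, areas and connectivity unchanged). So its area = 437.28 mm². Layer 153 (z = 15.3): the cube is absent (z outside [0, 6]); the 5×14 cube at (-1.5, -1) contributes its full rectangle (area 70.00 mm²); the cylinder at (15.5, 1.5): section is a regular 16-gon, circumradius r=3 (area = (16/2)·3.000²·sin(360°/16) = 27.55 mm²); Taking the union: the 2 present regions are separate (no shared area or edge), so areas and boundary lengths simply add and each stays a separate island — area = 97.55 mm²; (whole slice rotated 85° about Z — lengths, areas and connectivity unchanged). So its area = 97.55 mm². Layer 17 is larger (437.28 vs 97.55 mm²).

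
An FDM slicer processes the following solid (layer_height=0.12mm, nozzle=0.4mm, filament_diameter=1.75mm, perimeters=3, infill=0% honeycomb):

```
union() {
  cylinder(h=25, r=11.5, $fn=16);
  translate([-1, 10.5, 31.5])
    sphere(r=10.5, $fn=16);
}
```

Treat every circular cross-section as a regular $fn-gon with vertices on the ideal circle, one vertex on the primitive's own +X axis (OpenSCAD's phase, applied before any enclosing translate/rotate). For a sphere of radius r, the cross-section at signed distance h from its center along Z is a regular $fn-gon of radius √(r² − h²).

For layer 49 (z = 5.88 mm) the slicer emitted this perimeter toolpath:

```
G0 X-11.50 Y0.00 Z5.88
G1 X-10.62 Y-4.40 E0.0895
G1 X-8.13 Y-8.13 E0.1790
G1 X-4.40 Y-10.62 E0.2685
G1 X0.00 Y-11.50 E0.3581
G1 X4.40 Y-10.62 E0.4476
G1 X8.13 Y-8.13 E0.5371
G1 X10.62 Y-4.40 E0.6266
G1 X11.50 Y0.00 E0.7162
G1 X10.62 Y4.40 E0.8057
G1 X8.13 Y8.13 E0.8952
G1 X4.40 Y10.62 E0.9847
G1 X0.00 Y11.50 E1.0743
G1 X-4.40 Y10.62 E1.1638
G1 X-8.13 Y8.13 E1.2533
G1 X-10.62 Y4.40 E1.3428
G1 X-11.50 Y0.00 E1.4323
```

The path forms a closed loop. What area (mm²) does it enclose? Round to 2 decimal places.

Apply the shoelace formula to the sequence of (X, Y) vertices; enclosed area = 404.67 mm².

404.67 mm²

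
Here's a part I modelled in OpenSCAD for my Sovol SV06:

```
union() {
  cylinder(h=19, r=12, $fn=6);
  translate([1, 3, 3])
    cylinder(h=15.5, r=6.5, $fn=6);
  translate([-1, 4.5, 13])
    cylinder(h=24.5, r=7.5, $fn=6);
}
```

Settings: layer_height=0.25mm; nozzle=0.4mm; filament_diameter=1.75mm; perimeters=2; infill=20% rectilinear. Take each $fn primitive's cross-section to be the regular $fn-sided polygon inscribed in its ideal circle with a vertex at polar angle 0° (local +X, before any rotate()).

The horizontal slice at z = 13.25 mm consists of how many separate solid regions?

At z = 13.25 mm: the r=12 cylinder contributes a regular 6-gon of circumradius 12; the cylinder at (1, 3): section is a regular 6-gon, circumradius r=6.5; the r=7.5 cylinder at (-1, 4.5) gives a regular 6-gon of circumradius 7.5 (constant along its height); Taking the union: the regions partially overlap (shared area 251.18 mm²), so overlapping operands fuse into one piece — 1 connected region. The result has 1 disconnected region.

1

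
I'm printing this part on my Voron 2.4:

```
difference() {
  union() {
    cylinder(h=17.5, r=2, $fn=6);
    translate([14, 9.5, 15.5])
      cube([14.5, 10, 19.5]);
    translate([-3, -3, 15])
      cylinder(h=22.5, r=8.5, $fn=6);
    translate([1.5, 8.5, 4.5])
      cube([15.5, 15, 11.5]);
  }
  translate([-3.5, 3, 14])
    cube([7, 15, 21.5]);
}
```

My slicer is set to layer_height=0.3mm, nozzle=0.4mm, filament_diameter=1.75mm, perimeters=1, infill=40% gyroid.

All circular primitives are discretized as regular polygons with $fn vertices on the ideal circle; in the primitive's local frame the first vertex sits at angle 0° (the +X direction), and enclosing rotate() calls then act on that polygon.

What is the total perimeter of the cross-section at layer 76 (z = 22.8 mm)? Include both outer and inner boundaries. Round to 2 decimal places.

At z = 22.8 mm: the cylinder is not intersected at this z (z outside [0, 17.5]); the cube at (14, 9.5) (footprint 14.5×10) is included at this height (perimeter 49.00 mm); the cylinder at (-3, -3): section is a regular 6-gon, circumradius r=8.5 (perimeter = 2·6·8.500·sin(180°/6) = 51.00 mm); the cube at (1.5, 8.5) is not intersected at this z (z outside [4.5, 16]); Taking the union: the 2 present regions are separate (no shared area or edge), so areas and boundary lengths simply add and each stays a separate island — boundary = 100.00 mm; the 7×15 cube at (-3.5, 3) contributes its full rectangle (perimeter 44.00 mm); After the difference (first − rest): starting from the result so far, the 7×15 cube at (-3.5, 3) partially overlaps it — only the 7.00 mm² overlap (of its 105.00 mm²) is removed, clipping the outline — boundary = 100.58 mm. Overall, the cross-section has 2 separate islands. Total boundary length (outer) = 100.58 mm.

100.58 mm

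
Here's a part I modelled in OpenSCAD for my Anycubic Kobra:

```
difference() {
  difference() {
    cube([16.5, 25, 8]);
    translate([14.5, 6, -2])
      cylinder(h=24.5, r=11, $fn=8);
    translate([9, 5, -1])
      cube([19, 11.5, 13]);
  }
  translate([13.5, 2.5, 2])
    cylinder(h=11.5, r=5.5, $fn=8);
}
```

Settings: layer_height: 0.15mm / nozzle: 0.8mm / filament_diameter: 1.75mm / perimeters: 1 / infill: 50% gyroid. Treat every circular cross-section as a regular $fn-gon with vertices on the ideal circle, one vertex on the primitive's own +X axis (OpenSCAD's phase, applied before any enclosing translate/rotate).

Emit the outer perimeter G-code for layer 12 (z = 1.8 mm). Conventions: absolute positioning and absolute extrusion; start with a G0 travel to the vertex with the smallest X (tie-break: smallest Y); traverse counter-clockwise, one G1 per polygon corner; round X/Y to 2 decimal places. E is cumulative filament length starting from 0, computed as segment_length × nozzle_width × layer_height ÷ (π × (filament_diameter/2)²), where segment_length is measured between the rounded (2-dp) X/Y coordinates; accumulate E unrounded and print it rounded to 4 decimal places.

G0 X0.00 Y0.00 Z1.80
G1 X5.99 Y0.00 E0.2988
G1 X3.50 Y6.00 E0.6229
G1 X6.72 Y13.78 E1.0430
G1 X9.00 Y14.72 E1.1661
G1 X9.00 Y16.50 E1.2549
G1 X13.29 Y16.50 E1.4689
G1 X14.50 Y17.00 E1.5342
G1 X15.71 Y16.50 E1.5995
G1 X16.50 Y16.50 E1.6389
G1 X16.50 Y25.00 E2.0630
G1 X0.00 Y25.00 E2.8862
G1 X0.00 Y0.00 E4.1334

At z = 1.8 mm: the cube is present — its section is the full 16.5×25 rectangle; the cylinder at (14.5, 6): section is a regular 8-gon, circumradius r=11; the cube at (9, 5) (footprint 19×11.5) is included at this height; Taking the first minus the rest: starting from the 16.5×25 cube, the r=11 cylinder at (14.5, 6) partially overlaps it — only the 177.28 mm² overlap (of its 342.24 mm²) is removed, clipping the outline; the 19×11.5 cube at (9, 5) partially overlaps it — only the 3.95 mm² overlap (of its 218.50 mm²) is removed, clipping the outline — 1 connected region; the cylinder at (13.5, 2.5) is not intersected at this z (z outside [2, 13.5]); Subtracting the remaining from the first: none of the subtracted shapes is present at this height, so that combined region is unchanged — 1 connected region. The outline is a single polygon with 12 vertices. Extrusion per mm of travel: 0.8 × 0.15 / (π × 0.875²) = 0.049890. Accumulating E over each segment gives final E = 4.1334.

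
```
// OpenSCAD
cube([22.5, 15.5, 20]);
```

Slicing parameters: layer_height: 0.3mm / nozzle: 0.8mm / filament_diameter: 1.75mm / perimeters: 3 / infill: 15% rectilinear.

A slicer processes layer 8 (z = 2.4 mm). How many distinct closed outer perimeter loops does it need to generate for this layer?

At z = 2.4 mm: the 22.5×15.5 cube contributes its full rectangle. The result has 1 disconnected region.

1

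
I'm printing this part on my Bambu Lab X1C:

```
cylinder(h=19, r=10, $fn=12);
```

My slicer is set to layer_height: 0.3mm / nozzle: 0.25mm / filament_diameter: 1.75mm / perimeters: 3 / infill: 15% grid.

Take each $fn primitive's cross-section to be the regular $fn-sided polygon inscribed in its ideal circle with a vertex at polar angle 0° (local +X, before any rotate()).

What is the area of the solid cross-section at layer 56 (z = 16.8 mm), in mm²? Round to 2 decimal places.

300.00 mm²

At z = 16.8 mm: the cylinder: section is a regular 12-gon, circumradius r=10 (area = (12/2)·10.000²·sin(360°/12) = 300.00 mm²). Overall, the cross-section is a single solid region. Net area = 300.00 mm².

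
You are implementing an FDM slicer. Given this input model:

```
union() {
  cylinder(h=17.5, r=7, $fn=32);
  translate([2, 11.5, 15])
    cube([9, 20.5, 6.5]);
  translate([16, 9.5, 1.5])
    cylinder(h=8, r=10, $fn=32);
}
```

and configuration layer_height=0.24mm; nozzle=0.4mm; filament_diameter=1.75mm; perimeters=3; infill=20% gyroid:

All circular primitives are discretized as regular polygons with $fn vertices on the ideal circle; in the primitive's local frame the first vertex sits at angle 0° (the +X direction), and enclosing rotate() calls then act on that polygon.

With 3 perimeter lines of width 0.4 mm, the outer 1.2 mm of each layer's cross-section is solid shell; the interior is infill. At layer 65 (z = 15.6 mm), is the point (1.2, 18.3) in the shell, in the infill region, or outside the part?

At z = 15.6 mm: the r=7 cylinder contributes a regular 32-gon of circumradius 7; the cube at (2, 11.5) (footprint 9×20.5) is included at this height; the cylinder at (16, 9.5) is absent (z outside [1.5, 9.5]); Taking the union: the 2 present regions are separate (no shared area or edge), so areas and boundary lengths simply add and each stays a separate island — 2 connected regions. Overall, the cross-section has 2 separate islands. The nearest boundary edge runs (2.00, 11.50)→(2.00, 32.00); distance from the point to it = 0.80 mm. The point is not inside any of the regions above, so it lies outside the cross-section (0.80 mm from the nearest boundary).

outside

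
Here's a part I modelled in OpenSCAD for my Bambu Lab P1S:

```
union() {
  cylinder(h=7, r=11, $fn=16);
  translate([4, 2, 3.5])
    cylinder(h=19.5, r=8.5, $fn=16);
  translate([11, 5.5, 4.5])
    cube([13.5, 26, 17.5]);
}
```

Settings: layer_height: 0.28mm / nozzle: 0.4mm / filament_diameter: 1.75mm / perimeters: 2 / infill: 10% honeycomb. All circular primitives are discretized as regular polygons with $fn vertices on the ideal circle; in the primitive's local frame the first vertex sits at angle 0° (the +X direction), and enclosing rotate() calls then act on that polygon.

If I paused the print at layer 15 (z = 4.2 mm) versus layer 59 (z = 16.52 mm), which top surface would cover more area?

Layer 15 (z = 4.2): the cylinder: section is a regular 16-gon, circumradius r=11 (area = (16/2)·11.000²·sin(360°/16) = 370.44 mm²); the cylinder at (4, 2): section is a regular 16-gon, circumradius r=8.5 (area = (16/2)·8.500²·sin(360°/16) = 221.19 mm²); the cube at (11, 5.5) does not reach this height (z outside [4.5, 22]); Taking the union: the regions partially overlap — summed areas 591.63 mm² minus the doubly-counted overlap 196.71 mm² gives 394.92 mm² — area = 394.92 mm². So its area = 394.92 mm². Layer 59 (z = 16.52): the cylinder is absent (z outside [0, 7]); the r=8.5 cylinder at (4, 2) contributes a regular 16-gon of circumradius 8.5 (area = (16/2)·8.500²·sin(360°/16) = 221.19 mm²); the 13.5×26 cube at (11, 5.5) contributes its full rectangle (area 351.00 mm²); Combining (union): the regions partially overlap — summed areas 572.19 mm² minus the doubly-counted overlap 0.35 mm² gives 571.84 mm² — area = 571.84 mm². So its area = 571.84 mm². Layer 59 is larger (571.84 vs 394.92 mm²).

layer 59 (z = 16.52 mm)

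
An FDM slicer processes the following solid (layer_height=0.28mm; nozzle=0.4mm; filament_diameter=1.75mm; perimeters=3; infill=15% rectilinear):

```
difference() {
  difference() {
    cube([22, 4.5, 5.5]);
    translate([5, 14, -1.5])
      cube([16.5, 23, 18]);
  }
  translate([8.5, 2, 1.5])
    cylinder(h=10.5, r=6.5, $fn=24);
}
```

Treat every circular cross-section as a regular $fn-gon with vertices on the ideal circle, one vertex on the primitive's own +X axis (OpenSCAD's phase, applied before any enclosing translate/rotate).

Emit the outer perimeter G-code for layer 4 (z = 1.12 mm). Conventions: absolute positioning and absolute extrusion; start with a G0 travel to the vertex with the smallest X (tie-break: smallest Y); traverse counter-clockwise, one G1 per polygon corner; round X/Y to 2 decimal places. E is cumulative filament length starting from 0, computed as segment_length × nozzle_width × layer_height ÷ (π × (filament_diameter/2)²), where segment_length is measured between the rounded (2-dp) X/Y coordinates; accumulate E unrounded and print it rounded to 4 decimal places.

G0 X0.00 Y0.00 Z1.12
G1 X22.00 Y0.00 E1.0244
G1 X22.00 Y4.50 E1.2340
G1 X0.00 Y4.50 E2.2584
G1 X0.00 Y0.00 E2.4679

At z = 1.12 mm: the cube (footprint 22×4.5) is included at this height; the 16.5×23 cube at (5, 14) contributes its full rectangle; Taking the first minus the rest: starting from the 22×4.5 cube, the 16.5×23 cube at (5, 14) misses the remaining region (no effect) — 1 connected region; the cylinder at (8.5, 2) is absent (z outside [1.5, 12]); Subtracting the remaining from the first: none of the subtracted shapes is present at this height, so the result so far is unchanged — 1 connected region. The outline is a single polygon with 4 vertices. Extrusion per mm of travel: 0.4 × 0.28 / (π × 0.875²) = 0.046564. Accumulating E over each segment gives final E = 2.4679.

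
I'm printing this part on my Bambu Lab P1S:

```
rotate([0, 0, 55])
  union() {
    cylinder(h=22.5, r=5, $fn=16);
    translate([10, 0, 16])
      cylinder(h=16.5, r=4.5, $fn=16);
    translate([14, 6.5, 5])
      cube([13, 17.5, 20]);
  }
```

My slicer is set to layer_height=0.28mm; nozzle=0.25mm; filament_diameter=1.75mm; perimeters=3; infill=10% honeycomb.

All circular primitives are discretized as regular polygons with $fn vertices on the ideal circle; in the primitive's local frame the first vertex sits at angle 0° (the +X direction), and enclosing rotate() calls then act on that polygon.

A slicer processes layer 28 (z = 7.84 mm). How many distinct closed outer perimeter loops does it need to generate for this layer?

2

At z = 7.84 mm: the cylinder: section is a regular 16-gon, circumradius r=5; the cylinder at (10, 0) is absent (z outside [16, 32.5]); the cube at (14, 6.5) (footprint 13×17.5) is included at this height; Combining (union): the 2 present regions are separate (no shared area or edge), so areas and boundary lengths simply add and each stays a separate island — 2 connected regions; (rotated 55° about Z; rotation is an isometry so areas/perimeters/island counts are preserved). The result has 2 disconnected regions.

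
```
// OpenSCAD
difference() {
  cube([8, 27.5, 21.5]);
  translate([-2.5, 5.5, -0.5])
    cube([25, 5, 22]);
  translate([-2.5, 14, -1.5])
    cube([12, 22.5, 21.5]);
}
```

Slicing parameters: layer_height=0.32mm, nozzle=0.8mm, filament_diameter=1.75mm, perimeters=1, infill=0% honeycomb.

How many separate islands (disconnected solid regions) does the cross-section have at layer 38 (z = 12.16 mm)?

2

At z = 12.16 mm: the cube is present — its section is the full 8×27.5 rectangle; the 25×5 cube at (-2.5, 5.5) contributes its full rectangle; the 12×22.5 cube at (-2.5, 14) contributes its full rectangle; Taking the first minus the rest: starting from the 8×27.5 cube, the 25×5 cube at (-2.5, 5.5) partially overlaps it — only the 40.00 mm² overlap (of its 125.00 mm²) is removed, clipping the outline; the 12×22.5 cube at (-2.5, 14) partially overlaps it — only the 108.00 mm² overlap (of its 270.00 mm²) is removed, clipping the outline — 2 connected regions. Overall, the cross-section has 2 separate islands. Island count = 2.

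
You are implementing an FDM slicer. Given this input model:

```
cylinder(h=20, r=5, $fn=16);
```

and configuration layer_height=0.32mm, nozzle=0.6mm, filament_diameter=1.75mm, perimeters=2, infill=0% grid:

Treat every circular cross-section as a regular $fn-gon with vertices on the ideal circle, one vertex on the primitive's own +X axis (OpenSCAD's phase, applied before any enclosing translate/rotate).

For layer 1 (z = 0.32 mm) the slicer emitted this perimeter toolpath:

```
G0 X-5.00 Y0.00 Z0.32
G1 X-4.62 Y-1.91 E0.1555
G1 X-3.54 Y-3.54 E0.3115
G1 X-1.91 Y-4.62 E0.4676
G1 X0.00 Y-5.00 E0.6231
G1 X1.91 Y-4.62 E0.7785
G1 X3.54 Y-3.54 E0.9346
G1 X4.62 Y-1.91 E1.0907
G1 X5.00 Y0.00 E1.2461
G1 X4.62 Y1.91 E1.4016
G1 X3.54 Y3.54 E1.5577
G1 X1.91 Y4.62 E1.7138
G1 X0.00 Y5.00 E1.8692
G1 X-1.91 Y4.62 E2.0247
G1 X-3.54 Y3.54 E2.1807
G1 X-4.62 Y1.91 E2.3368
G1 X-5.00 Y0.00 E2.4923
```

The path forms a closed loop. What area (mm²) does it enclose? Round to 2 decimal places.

76.57 mm²

Apply the shoelace formula to the sequence of (X, Y) vertices; enclosed area = 76.57 mm².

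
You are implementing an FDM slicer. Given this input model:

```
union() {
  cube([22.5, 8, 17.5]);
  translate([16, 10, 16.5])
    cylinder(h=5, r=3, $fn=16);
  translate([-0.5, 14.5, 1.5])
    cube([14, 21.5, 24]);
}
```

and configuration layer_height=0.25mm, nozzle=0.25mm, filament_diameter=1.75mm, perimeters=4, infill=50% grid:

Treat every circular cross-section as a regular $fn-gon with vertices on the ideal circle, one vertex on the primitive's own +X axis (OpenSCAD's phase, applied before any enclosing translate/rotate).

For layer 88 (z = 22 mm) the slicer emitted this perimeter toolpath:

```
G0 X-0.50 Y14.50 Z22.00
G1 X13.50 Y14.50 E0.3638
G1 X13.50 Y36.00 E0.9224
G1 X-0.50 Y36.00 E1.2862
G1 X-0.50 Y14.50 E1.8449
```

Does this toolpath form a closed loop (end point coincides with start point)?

yes

Start point (G0): (-0.50, 14.50). End point (last G1): the path returns to the start — closed.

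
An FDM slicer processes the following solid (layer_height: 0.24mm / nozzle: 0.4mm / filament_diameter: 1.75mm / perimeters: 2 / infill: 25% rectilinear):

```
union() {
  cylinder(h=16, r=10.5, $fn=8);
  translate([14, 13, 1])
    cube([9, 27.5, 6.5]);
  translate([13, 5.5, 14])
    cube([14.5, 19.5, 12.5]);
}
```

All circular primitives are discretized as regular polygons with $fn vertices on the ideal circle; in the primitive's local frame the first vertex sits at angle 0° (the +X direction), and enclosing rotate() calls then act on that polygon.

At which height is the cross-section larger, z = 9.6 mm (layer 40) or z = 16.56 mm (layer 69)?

layer 40 (z = 9.6 mm)

Layer 40 (z = 9.6): the r=10.5 cylinder gives a regular 8-gon of circumradius 10.5 (constant along its height) (area = (8/2)·10.500²·sin(360°/8) = 311.83 mm²); the cube at (14, 13) is absent (z outside [1, 7.5]); the cube at (13, 5.5) does not reach this height (z outside [14, 26.5]); Taking the union: only the r=10.5 cylinder is present, so the union is just that shape — area = 311.83 mm². So its area = 311.83 mm². Layer 69 (z = 16.56): the cylinder is not intersected at this z (z outside [0, 16]); the cube at (14, 13) is absent (z outside [1, 7.5]); the cube at (13, 5.5) (footprint 14.5×19.5) is included at this height (area 282.75 mm²); Combining (union): only the 14.5×19.5 cube at (13, 5.5) is present, so the union is just that shape — area = 282.75 mm². So its area = 282.75 mm². Layer 40 is larger (311.83 vs 282.75 mm²).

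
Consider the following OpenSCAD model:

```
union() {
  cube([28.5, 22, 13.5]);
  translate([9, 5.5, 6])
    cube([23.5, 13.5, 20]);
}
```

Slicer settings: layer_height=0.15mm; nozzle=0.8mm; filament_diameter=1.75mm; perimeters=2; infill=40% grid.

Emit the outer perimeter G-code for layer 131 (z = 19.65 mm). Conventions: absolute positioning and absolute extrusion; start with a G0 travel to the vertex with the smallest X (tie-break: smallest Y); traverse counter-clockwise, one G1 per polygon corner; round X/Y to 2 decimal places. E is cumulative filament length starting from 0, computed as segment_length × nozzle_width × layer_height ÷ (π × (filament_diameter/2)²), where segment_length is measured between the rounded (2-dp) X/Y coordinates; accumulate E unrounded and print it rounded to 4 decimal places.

G0 X9.00 Y5.50 Z19.65
G1 X32.50 Y5.50 E1.1724
G1 X32.50 Y19.00 E1.8459
G1 X9.00 Y19.00 E3.0184
G1 X9.00 Y5.50 E3.6919

At z = 19.65 mm: the cube does not reach this height (z outside [0, 13.5]); the cube at (9, 5.5) is present — its section is the full 23.5×13.5 rectangle; Taking the union: only the 23.5×13.5 cube at (9, 5.5) is present, so the union is just that shape — 1 connected region. The outline is a single polygon with 4 vertices. Extrusion per mm of travel: 0.8 × 0.15 / (π × 0.875²) = 0.049890. Accumulating E over each segment gives final E = 3.6919.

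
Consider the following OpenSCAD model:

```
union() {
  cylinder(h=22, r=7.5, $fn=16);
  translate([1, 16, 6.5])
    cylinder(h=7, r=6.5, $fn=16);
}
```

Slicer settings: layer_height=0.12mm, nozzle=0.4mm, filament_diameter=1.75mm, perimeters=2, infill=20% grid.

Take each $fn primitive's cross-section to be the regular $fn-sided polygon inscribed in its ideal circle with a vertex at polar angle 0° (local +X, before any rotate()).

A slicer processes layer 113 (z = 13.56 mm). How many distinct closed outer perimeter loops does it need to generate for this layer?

1

At z = 13.56 mm: the cylinder: section is a regular 16-gon, circumradius r=7.5; the cylinder at (1, 16) is absent (z outside [6.5, 13.5]); Taking the union: only the r=7.5 cylinder is present, so the union is just that shape — 1 connected region. The result has 1 disconnected region.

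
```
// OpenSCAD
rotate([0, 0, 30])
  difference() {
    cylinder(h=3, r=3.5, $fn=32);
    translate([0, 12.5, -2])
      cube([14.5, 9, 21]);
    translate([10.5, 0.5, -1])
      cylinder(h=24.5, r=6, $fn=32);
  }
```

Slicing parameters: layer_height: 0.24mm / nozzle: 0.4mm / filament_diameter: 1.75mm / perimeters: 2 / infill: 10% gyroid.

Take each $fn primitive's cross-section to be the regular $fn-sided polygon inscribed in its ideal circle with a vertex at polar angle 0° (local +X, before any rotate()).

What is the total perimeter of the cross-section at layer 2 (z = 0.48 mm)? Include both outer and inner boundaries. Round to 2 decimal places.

21.96 mm

At z = 0.48 mm: the r=3.5 cylinder gives a regular 32-gon of circumradius 3.5 (constant along its height) (perimeter = 2·32·3.500·sin(180°/32) = 21.96 mm); the cube at (0, 12.5) (footprint 14.5×9) is included at this height (perimeter 47.00 mm); the cylinder at (10.5, 0.5): section is a regular 32-gon, circumradius r=6 (perimeter = 2·32·6.000·sin(180°/32) = 37.64 mm); Subtracting the remaining from the first: starting from the r=3.5 cylinder, the 14.5×9 cube at (0, 12.5) misses the remaining region (no effect); the r=6 cylinder at (10.5, 0.5) misses the remaining region (no effect) — boundary = 21.96 mm; (whole slice rotated 30° about Z — lengths, areas and connectivity unchanged). Overall, the cross-section is a single solid region. Total boundary length (outer) = 21.96 mm.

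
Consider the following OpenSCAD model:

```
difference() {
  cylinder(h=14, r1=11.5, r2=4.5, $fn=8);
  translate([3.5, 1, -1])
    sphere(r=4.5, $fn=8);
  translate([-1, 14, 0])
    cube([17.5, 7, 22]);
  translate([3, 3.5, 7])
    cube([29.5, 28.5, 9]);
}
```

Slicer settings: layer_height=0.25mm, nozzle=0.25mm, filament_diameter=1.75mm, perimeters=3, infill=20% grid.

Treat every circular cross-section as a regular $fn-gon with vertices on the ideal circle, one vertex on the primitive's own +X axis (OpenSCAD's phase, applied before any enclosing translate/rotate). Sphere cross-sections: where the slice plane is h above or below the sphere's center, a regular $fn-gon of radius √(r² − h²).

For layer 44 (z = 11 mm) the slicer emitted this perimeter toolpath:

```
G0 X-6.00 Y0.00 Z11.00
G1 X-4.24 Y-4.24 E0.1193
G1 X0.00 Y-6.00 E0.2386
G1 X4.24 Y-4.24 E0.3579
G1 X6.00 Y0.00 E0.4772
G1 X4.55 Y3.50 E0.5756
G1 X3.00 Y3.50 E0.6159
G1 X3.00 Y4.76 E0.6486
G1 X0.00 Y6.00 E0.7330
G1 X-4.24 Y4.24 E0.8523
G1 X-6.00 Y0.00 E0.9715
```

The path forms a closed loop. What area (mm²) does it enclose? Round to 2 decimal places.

100.42 mm²

Apply the shoelace formula to the sequence of (X, Y) vertices; enclosed area = 100.42 mm².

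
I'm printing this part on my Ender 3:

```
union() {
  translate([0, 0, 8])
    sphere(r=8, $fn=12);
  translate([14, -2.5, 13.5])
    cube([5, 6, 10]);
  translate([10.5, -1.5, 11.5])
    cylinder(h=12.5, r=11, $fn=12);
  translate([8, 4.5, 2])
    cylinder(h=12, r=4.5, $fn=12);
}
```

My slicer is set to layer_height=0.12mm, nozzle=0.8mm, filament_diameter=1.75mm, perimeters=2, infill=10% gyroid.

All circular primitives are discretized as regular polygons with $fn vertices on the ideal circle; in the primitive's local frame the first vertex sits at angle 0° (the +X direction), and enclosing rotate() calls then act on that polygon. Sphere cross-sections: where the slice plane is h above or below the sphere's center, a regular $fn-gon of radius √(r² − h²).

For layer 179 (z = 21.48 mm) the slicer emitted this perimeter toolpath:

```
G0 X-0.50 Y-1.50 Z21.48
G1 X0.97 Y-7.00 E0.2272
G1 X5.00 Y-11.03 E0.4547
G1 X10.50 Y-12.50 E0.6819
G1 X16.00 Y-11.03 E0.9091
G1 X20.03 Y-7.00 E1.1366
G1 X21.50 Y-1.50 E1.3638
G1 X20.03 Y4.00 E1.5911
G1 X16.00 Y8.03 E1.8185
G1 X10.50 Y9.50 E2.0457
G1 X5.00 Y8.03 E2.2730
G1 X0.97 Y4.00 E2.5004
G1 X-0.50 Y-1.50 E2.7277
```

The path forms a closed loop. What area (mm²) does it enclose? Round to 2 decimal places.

Apply the shoelace formula to the sequence of (X, Y) vertices; enclosed area = 363.14 mm².

363.14 mm²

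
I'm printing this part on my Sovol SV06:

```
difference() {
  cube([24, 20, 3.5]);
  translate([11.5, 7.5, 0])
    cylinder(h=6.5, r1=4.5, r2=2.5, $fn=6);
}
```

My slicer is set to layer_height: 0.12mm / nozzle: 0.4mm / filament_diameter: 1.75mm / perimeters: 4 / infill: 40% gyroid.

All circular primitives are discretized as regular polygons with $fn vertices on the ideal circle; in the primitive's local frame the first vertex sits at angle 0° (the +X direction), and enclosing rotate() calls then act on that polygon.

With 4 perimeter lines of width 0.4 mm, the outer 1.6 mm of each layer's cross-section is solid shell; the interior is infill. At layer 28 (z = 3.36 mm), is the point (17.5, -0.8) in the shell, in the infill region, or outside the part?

At z = 3.36 mm: the cube is present — its section is the full 24×20 rectangle; the cone at (11.5, 7.5) (r1=4.5→r2=2.5) has section circumradius 3.466 here — a regular 6-gon; Subtracting the remaining from the first: starting from the 24×20 cube, the cone at (11.5, 7.5) lies wholly inside it (removes its full 31.21 mm² and its 20.80 mm outline becomes a hole wall) — 1 connected region with 1 hole. Overall, the cross-section is one region with 1 hole. The nearest boundary edge runs (24.00, 0.00)→(0.00, 0.00); distance from the point to it = 0.80 mm. The point is not inside any of the regions above, so it lies outside the cross-section (0.80 mm from the nearest boundary).

outside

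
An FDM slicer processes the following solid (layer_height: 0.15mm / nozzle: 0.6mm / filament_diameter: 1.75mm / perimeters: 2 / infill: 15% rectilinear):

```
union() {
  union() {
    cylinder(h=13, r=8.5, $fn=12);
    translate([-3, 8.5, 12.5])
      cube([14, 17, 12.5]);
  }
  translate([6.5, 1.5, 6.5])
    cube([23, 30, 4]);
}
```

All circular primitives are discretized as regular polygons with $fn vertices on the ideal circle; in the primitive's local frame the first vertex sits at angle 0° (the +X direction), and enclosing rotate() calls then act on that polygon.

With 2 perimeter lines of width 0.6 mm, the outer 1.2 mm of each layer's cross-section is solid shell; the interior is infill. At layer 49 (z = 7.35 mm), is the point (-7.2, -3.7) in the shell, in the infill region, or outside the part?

At z = 7.35 mm: the cylinder: section is a regular 12-gon, circumradius r=8.5; the cube at (-3, 8.5) is not intersected at this z (z outside [12.5, 25]); Taking the union: only the r=8.5 cylinder is present, so the union is just that shape — 1 connected region; the 23×30 cube at (6.5, 1.5) contributes its full rectangle; Taking the union: the regions partially overlap (shared area 3.75 mm²), so overlapping operands fuse into one piece — 1 connected region. Overall, the cross-section is a single solid region. The nearest boundary edge runs (-7.36, -4.25)→(-8.50, 0.00); distance from the point to it = 0.30 mm. The point is inside the cross-section, 0.30 mm from the nearest boundary — within the 1.2 mm shell band (2 × 0.6).

shell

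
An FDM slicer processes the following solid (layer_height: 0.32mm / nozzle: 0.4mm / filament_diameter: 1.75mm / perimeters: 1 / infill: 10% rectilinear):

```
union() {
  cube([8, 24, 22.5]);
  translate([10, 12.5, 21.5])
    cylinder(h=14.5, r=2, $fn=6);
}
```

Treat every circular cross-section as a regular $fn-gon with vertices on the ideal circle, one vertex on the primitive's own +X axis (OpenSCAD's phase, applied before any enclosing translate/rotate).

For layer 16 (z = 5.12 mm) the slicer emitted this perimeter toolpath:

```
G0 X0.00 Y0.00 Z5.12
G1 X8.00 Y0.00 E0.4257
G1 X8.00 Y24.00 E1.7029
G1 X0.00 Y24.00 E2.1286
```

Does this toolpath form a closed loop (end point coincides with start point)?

no

Start point (G0): (0.00, 0.00). End point (last G1): the path does not return to the start — open.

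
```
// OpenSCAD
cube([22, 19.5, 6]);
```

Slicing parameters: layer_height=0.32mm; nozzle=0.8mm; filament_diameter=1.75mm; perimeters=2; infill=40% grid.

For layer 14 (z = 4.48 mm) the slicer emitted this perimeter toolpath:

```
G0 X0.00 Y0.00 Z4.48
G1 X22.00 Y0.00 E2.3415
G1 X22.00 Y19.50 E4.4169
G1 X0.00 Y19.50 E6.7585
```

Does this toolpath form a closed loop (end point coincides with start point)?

Start point (G0): (0.00, 0.00). End point (last G1): the path does not return to the start — open.

no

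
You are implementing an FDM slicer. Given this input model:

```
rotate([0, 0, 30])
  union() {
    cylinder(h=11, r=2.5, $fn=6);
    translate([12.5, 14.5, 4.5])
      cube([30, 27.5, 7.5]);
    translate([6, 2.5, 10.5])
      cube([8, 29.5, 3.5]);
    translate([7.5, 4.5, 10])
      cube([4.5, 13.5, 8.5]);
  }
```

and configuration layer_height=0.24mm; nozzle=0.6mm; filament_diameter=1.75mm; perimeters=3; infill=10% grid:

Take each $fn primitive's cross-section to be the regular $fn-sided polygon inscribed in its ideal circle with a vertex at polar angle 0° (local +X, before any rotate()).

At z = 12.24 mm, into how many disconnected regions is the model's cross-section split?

At z = 12.24 mm: the cylinder is absent (z outside [0, 11]); the cube at (12.5, 14.5) is absent (z outside [4.5, 12]); the 8×29.5 cube at (6, 2.5) contributes its full rectangle; the cube at (7.5, 4.5) (footprint 4.5×13.5) is included at this height; Taking the union: the 4.5×13.5 cube at (7.5, 4.5) lies entirely inside the 8×29.5 cube at (6, 2.5), so the union is just the 8×29.5 cube at (6, 2.5) — 1 connected region; (rotated 30° about Z; rotation is an isometry so areas/perimeters/island counts are preserved). The result has 1 disconnected region.

1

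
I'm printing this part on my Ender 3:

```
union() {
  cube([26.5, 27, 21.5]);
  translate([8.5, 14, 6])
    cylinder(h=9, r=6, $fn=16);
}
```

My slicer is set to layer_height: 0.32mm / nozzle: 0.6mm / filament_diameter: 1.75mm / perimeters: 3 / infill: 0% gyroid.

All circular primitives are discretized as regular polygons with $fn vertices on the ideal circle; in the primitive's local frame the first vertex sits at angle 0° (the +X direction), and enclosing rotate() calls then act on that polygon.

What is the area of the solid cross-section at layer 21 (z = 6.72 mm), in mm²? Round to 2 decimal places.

715.50 mm²

At z = 6.72 mm: the 26.5×27 cube contributes its full rectangle (area 715.50 mm²); the cylinder at (8.5, 14): section is a regular 16-gon, circumradius r=6 (area = (16/2)·6.000²·sin(360°/16) = 110.21 mm²); Taking the union: the r=6 cylinder at (8.5, 14) lies entirely inside the 26.5×27 cube, so the union is just the 26.5×27 cube — area = 715.50 mm². Overall, the cross-section is a single solid region. Net area = 715.50 mm².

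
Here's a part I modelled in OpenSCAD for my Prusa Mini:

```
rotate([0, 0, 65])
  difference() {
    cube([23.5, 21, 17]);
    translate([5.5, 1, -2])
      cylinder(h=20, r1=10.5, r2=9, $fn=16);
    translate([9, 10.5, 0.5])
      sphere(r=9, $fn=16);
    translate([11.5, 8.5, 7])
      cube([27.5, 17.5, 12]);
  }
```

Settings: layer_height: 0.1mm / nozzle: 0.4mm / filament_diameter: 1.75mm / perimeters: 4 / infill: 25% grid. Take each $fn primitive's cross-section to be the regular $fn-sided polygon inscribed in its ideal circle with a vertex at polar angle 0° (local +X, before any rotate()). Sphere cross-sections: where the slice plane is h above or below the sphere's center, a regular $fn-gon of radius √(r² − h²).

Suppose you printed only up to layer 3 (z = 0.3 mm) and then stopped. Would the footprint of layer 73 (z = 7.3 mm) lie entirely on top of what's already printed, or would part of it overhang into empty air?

Compare the two slices. At z = 0.3: the 23.5×21 cube contributes its full rectangle (area 493.50 mm²); the cone at (5.5, 1): at t=0.115 of its height the radius interpolates to r₁+(r₂−r₁)t = 10.328, giving a regular 16-gon of that circumradius (area = (16/2)·10.328²·sin(360°/16) = 326.53 mm²); the r=9 sphere at (9, 10.5) contributes a regular 16-gon of circumradius √(9²−0.2²) = 8.998 (area = (16/2)·8.998²·sin(360°/16) = 247.86 mm²); the cube at (11.5, 8.5) is absent (z outside [7, 19]); Subtracting the remaining from the first: starting from the 23.5×21 cube (493.50 mm²), the cone at (5.5, 1) partially overlaps it — only the 150.59 mm² overlap (of its 326.53 mm²) is removed, clipping the outline; the r=9 sphere at (9, 10.5) partially overlaps it — only the 146.15 mm² overlap (of its 247.86 mm²) is removed, clipping the outline — area = 196.76 mm²; (rotated 65° about Z; rotation is an isometry so areas/perimeters/island counts are preserved). At z = 7.3: the 23.5×21 cube contributes its full rectangle (area 493.50 mm²); the cone at (5.5, 1) (r1=10.5→r2=9) has section circumradius 9.803 here — a regular 16-gon (area = (16/2)·9.803²·sin(360°/16) = 294.17 mm²); the sphere at (9, 10.5): section is a regular 16-gon, circumradius = √(r²−h²) = √(9²−6.8²) = 5.896 (area = (16/2)·5.896²·sin(360°/16) = 106.42 mm²); the 27.5×17.5 cube at (11.5, 8.5) contributes its full rectangle (area 481.25 mm²); After the difference (first − rest): starting from the 23.5×21 cube (493.50 mm²), the cone at (5.5, 1) partially overlaps it — only the 138.93 mm² overlap (of its 294.17 mm²) is removed, clipping the outline; the r=9 sphere at (9, 10.5) partially overlaps it — only the 64.98 mm² overlap (of its 106.42 mm²) is removed, clipping the outline; the 27.5×17.5 cube at (11.5, 8.5) partially overlaps it — only the 131.11 mm² overlap (of its 481.25 mm²) is removed, clipping the outline — area = 158.48 mm²; (whole slice rotated 65° about Z — lengths, areas and connectivity unchanged). Checking containment: at z = 7.3 the cross-section extends beyond the z = 0.3 cross-section by about 59.03 mm².

part overhangs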